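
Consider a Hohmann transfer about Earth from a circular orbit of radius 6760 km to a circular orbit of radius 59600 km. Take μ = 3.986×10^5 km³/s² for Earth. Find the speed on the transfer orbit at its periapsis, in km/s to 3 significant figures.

v = 10.3 km/s

Semi-major axis of the transfer orbit: a_t = (6760 + 59600)/2 = 33180 km.
At periapsis, r = 6760 km.
Applying v² = μ(2/r − 1/a_t): v = 10.29 km/s.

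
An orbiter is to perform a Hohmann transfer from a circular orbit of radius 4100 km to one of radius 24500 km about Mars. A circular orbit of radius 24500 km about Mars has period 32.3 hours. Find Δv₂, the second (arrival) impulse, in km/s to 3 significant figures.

Δv₂ = 0.615 km/s

From Kepler's third law T² = 4π²r³/μ at r = 24500 km, T = 32.3 hours = 32.3 × 3600 s = 1.1628×10^5 s: μ = 4π²r³/T² = 42938.6 km³/s².
Semi-major axis of the transfer orbit: a_t = (4100 + 24500)/2 = 14300 km.
Circular speed at r = 24500 km: v_c = √(μ/r) = 1.3239 km/s.
Vis-viva on the transfer ellipse at r = 24500 km gives v_t = √[μ(2/r − 1/a_t)] = 0.70887 km/s.
Δv₂ = |v_t − v_c| = |0.70887 − 1.3239| = 0.6150 km/s.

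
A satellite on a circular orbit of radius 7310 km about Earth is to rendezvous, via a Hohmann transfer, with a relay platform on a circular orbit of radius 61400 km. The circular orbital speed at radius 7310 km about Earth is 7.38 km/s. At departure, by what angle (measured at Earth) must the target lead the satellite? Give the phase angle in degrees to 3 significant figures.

From the circular-orbit relation v² = μ/r at r = 7310 km: μ = v²r = (7.38)² × 7310 = 3.98135×10^5 km³/s².
The Hohmann ellipse has a_t = (r₁ + r₂)/2 = 34355 km.
The half-period of the transfer ellipse is t = π√(a_t³/μ) = 31700 s.
The target's mean motion on its circular orbit is ω₂ = √(μ/r₂³) = 4.147×10^-5 rad/s.
Angle swept by the target during transfer: ω₂·t = 1.315 rad = 75.34°.
The satellite traverses 180° on the transfer ellipse, so the target must lead by 180° − 75.34° = 105°.

φ = 105°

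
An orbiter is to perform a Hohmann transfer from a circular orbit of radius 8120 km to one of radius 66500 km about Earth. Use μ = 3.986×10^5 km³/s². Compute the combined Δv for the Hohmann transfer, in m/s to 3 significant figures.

Δv = 3650 m/s

Transfer-ellipse semi-major axis a_t = (r₁ + r₂)/2 = (8120 + 66500)/2 = 37310 km.
Circular speed at r₁: v₁ = √(μ/r₁) = √(3.986×10^5/8120) = 7.0063 km/s.
Transfer-orbit speed at r₁ (vis-viva equation): v_p = √[μ(2/r₁ − 1/a_t)] = 9.3538 km/s.
First burn Δv₁ = |v_p − v₁| = 2.3475 km/s.
Circular speed at r₂: v₂ = √(μ/r₂) = 2.4483 km/s.
Transfer-orbit speed at r₂: v_a = √[μ(2/r₂ − 1/a_t)] = 1.1422 km/s.
Second burn Δv₂ = |v₂ − v_a| = 1.3061 km/s.
Δv = Δv₁ + Δv₂ = 2.3475 + 1.3061 = 3.654 km/s.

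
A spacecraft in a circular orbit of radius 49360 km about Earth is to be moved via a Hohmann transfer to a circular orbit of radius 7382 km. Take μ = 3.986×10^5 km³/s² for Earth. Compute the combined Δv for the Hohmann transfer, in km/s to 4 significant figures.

Δv = 3.736 km/s

Transfer-ellipse semi-major axis a_t = (r₁ + r₂)/2 = (49360 + 7382)/2 = 28371 km.
Circular speed at r₁: v₁ = √(μ/r₁) = √(3.986×10^5/49360) = 2.842 km/s.
On the transfer ellipse at r₁, vis-viva gives v_a = √[μ(2/r₁ − 1/a_t)] = 1.450 km/s.
First burn Δv₁ = |v_a − v₁| = 1.392 km/s.
At r₂, v₂ = √(μ/r₂) = 7.348 km/s.
Transfer-orbit speed at r₂: v_p = √[μ(2/r₂ − 1/a_t)] = 9.692 km/s.
Second burn Δv₂ = |v₂ − v_p| = 2.344 km/s.
Total Δv = Δv₁ + Δv₂ = 3.736 km/s.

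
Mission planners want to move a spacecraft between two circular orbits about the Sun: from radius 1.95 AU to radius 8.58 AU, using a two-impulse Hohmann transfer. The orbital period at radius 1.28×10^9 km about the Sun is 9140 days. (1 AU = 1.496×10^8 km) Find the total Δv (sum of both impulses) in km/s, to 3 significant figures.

From Kepler's third law T² = 4π²r³/μ at r = 1.28×10^9 km, T = 9140 days = 9140 × 86400 s = 7.89696×10^8 s: μ = 4π²r³/T² = 1.32761×10^11 km³/s².
In km: r₁ = 1.95 × 1.496×10^8 = 2.9172×10^8 km; r₂ = 8.58 × 1.496×10^8 = 1.283568×10^9 km.
Semi-major axis of the transfer orbit: a_t = (2.9172×10^8 + 1.283568×10^9)/2 = 7.87644×10^8 km.
At r₁ the circular-orbit speed is v₁ = √(μ/r₁) = 21.33 km/s.
On the transfer ellipse at r₁, v² = μ(2/r − 1/a) gives v_p = √[μ(2/r₁ − 1/a_t)] = 27.23 km/s.
First burn Δv₁ = |v_p − v₁| = 5.900 km/s.
Circular speed at r₂: v₂ = √(μ/r₂) = 10.17 km/s.
Transfer-orbit speed at r₂: v_a = √[μ(2/r₂ − 1/a_t)] = 6.189 km/s.
Second burn Δv₂ = |v₂ − v_a| = 3.981 km/s.
Total Δv = Δv₁ + Δv₂ = 9.881 km/s.

Δv = 9.88 km/s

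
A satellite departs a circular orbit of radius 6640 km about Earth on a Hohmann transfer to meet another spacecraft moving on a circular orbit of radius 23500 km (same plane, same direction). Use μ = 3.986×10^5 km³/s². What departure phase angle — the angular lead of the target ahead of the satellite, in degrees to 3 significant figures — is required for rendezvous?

φ = 87.6°

Semi-major axis of the transfer orbit: a_t = (6640 + 23500)/2 = 15070 km.
Transfer time t = π√(a_t³/μ) = 9205.6 s.
Target angular speed ω₂ = √(μ/r₂³) = 1.7525×10^-4 rad/s.
Angle swept by the target during transfer: ω₂·t = 1.6133 rad = 92.44°.
The satellite traverses 180° on the transfer ellipse, so the target must lead by 180° − 92.44° = 87.6°.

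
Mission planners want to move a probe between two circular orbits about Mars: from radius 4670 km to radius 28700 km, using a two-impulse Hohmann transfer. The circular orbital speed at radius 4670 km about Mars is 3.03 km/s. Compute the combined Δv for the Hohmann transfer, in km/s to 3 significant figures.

From the circular-orbit relation v² = μ/r at r = 4670 km: μ = v²r = (3.03)² × 4670 = 42874.8 km³/s².
Semi-major axis of the transfer orbit: a_t = (4670 + 28700)/2 = 16685 km.
At r₁ the circular-orbit speed is v₁ = √(μ/r₁) = 3.03000 km/s.
Transfer-orbit speed at r₁ (vis-viva): v_p = √[μ(2/r₁ − 1/a_t)] = 3.97393 km/s.
First burn Δv₁ = |v_p − v₁| = 0.94393 km/s.
Circular speed at r₂: v₂ = √(μ/r₂) = 1.22225 km/s.
Transfer-orbit speed at r₂: v_a = √[μ(2/r₂ − 1/a_t)] = 0.646629 km/s.
Second burn Δv₂ = |v₂ − v_a| = 0.57562 km/s.
Total Δv = Δv₁ + Δv₂ = 1.520 km/s.

Δv = 1.52 km/s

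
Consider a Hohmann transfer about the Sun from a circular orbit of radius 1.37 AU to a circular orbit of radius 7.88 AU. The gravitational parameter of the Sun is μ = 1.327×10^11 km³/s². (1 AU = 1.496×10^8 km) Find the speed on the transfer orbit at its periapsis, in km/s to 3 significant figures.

v = 33.2 km/s

In km: r₁ = 1.37 × 1.496×10^8 = 2.04952×10^8 km; r₂ = 7.88 × 1.496×10^8 = 1.178848×10^9 km.
Transfer-ellipse semi-major axis a_t = (r₁ + r₂)/2 = (2.04952×10^8 + 1.178848×10^9)/2 = 6.919×10^8 km.
At periapsis, r = 2.04952×10^8 km.
Vis-viva: v = √[μ(2/r − 1/a_t)] = √[1.327×10^11 × (2/2.04952×10^8 − 1/6.919×10^8)] = 33.21 km/s.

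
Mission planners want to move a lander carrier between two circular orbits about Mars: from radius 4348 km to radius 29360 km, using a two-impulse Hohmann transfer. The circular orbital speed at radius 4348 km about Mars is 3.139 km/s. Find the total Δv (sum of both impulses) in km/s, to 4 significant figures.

From the circular-orbit relation v² = μ/r at r = 4348 km: μ = v²r = (3.139)² × 4348 = 42842.2 km³/s².
The Hohmann ellipse has a_t = (r₁ + r₂)/2 = 16854 km.
Circular speed at r₁: v₁ = √(μ/r₁) = √(42842.2/4348) = 3.139 km/s.
Transfer-orbit speed at r₁ (vis-viva): v_p = √[μ(2/r₁ − 1/a_t)] = 4.143 km/s.
First burn Δv₁ = |v_p − v₁| = 1.004 km/s.
Circular speed at r₂: v₂ = √(μ/r₂) = 1.208 km/s.
Transfer-orbit speed at r₂: v_a = √[μ(2/r₂ − 1/a_t)] = 0.6136 km/s.
Second burn Δv₂ = |v₂ − v_a| = 0.5944 km/s.
Total Δv = Δv₁ + Δv₂ = 1.598 km/s.

Δv = 1.598 km/s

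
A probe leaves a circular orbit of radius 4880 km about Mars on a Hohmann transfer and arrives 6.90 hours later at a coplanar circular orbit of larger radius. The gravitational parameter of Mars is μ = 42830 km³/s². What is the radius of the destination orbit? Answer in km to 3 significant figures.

Transfer time t = 6.90 hours = 24840 s, and t = π√(a_t³/μ).
So a_t = (μ t²/π²)^(1/3) = (42830 × (24840)² / π²)^(1/3) = 13886 km.
Since a_t = (r₁ + r₂)/2, r₂ = 2a_t − r₁ = 2×13886 − 4880 = 22892 km.

r₂ = 22900 km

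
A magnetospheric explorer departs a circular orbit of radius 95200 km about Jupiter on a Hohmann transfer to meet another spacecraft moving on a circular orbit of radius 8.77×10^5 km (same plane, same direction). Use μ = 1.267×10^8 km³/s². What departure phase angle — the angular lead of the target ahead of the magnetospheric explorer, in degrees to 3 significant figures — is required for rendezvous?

φ = 106°

Semi-major axis of the transfer orbit: a_t = (95200 + 8.770×10^5)/2 = 4.861×10^5 km.
The half-period of the transfer ellipse is t = π√(a_t³/μ) = 94591 s.
Target angular speed ω₂ = √(μ/r₂³) = 1.3705×10^-5 rad/s.
Angle swept by the target during transfer: ω₂·t = 1.2964 rad = 74.28°.
The magnetospheric explorer traverses 180° on the transfer ellipse, so the target must lead by 180° − 74.28° = 106°.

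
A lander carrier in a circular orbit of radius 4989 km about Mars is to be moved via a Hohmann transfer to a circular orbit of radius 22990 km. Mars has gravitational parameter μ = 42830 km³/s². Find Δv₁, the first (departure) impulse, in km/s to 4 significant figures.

Δv₁ = 0.8261 km/s

Semi-major axis of the transfer orbit: a_t = (4989 + 22990)/2 = 13989.5 km.
On the circular orbit at r = 4989 km, v_c = √(μ/r) = 2.9300 km/s.
Transfer-orbit speed at the same r (vis-viva, a = a_t): v_t = √[μ(2/r − 1/a_t)] = 3.7561 km/s.
Δv₁ = |v_t − v_c| = |3.7561 − 2.9300| = 0.8261 km/s.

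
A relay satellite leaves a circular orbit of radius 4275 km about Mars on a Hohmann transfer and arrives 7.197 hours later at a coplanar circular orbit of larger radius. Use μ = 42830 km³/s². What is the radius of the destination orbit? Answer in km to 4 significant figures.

r₂ = 24290 km

Transfer time t = 7.197 hours = 25909.2 s, and t = π√(a_t³/μ).
So a_t = (μ t²/π²)^(1/3) = (42830 × (25909.2)² / π²)^(1/3) = 14282 km.
Since a_t = (r₁ + r₂)/2, r₂ = 2a_t − r₁ = 2×14282 − 4275 = 24289 km.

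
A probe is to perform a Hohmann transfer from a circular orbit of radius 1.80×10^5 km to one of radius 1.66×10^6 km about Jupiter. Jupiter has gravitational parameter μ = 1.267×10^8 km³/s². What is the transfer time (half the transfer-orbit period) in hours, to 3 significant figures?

The Hohmann ellipse has a_t = (r₁ + r₂)/2 = 9.200×10^5 km.
Transfer time t = π√(a_t³/μ) = π√((9.200×10^5)³ / 1.267×10^8) = 2.463×10^5 s.
Converting: 2.463×10^5 s ÷ 3600 s/hour = 68.4 hours.

t = 68.4 hours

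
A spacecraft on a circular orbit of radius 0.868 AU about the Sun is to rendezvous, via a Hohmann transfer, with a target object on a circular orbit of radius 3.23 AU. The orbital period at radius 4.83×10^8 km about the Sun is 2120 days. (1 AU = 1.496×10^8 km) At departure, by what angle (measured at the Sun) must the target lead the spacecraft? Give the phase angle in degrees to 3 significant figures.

φ = 89.1°

From Kepler's third law T² = 4π²r³/μ at r = 4.83×10^8 km, T = 2120 days = 2120 × 86400 s = 1.83168×10^8 s: μ = 4π²r³/T² = 1.32587×10^11 km³/s².
In km: r₁ = 0.868 × 1.496×10^8 = 1.298528×10^8 km; r₂ = 3.23 × 1.496×10^8 = 4.83208×10^8 km.
The Hohmann ellipse has a_t = (r₁ + r₂)/2 = 3.065304×10^8 km.
The half-period of the transfer ellipse is t = π√(a_t³/μ) = 4.6303×10^7 s.
Target angular speed ω₂ = √(μ/r₂³) = 3.4281×10^-8 rad/s.
Angle swept by the target during transfer: ω₂·t = 1.5873 rad = 90.946°.
Arrival is 180° from departure on the ellipse, so φ = 180° − 90.946° = 89.1°.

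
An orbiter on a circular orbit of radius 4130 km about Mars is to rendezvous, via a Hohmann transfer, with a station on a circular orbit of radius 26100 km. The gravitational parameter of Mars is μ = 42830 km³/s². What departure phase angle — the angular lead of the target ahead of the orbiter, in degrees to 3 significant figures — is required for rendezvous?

Transfer-ellipse semi-major axis a_t = (r₁ + r₂)/2 = (4130 + 26100)/2 = 15115 km.
The half-period of the transfer ellipse is t = π√(a_t³/μ) = 28210 s.
The target's mean motion on its circular orbit is ω₂ = √(μ/r₂³) = 4.908×10^-5 rad/s.
Angle swept by the target during transfer: ω₂·t = 1.3845 rad = 79.33°.
Arrival is 180° from departure on the ellipse, so φ = 180° − 79.33° = 101°.

φ = 101°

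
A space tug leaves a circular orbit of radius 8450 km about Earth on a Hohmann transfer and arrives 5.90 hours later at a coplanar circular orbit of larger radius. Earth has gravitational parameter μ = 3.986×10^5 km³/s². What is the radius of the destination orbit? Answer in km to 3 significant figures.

Transfer time t = 5.90 hours = 21240 s, and t = π√(a_t³/μ).
So a_t = (μ t²/π²)^(1/3) = (3.986×10^5 × (21240)² / π²)^(1/3) = 26314 km.
Since a_t = (r₁ + r₂)/2, r₂ = 2a_t − r₁ = 2×26314 − 8450 = 44178 km.

r₂ = 44200 km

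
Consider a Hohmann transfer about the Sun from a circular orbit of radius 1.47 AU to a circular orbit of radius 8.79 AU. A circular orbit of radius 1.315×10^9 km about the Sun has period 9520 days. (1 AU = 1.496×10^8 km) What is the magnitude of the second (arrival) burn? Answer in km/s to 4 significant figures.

Δv₂ = 4.668 km/s

From Kepler's third law T² = 4π²r³/μ at r = 1.315×10^9 km, T = 9520 days = 9520 × 86400 s = 8.22528×10^8 s: μ = 4π²r³/T² = 1.32689×10^11 km³/s².
In km: r₁ = 1.47 × 1.496×10^8 = 2.19912×10^8 km; r₂ = 8.79 × 1.496×10^8 = 1.314984×10^9 km.
Transfer-ellipse semi-major axis a_t = (r₁ + r₂)/2 = (2.19912×10^8 + 1.314984×10^9)/2 = 7.67448×10^8 km.
Circular speed at r = 1.314984×10^9 km: v_c = √(μ/r) = 10.045 km/s.
Vis-viva on the transfer ellipse at r = 1.314984×10^9 km gives v_t = √[μ(2/r − 1/a_t)] = 5.3772 km/s.
Δv₂ = |v_t − v_c| = |5.3772 − 10.045| = 4.668 km/s.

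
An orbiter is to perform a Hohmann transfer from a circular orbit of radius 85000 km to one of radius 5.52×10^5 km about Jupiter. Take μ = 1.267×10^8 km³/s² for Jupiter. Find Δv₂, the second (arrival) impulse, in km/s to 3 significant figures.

Semi-major axis of the transfer orbit: a_t = (85000 + 5.520×10^5)/2 = 3.185×10^5 km.
On the circular orbit at r = 5.520×10^5 km, v_c = √(μ/r) = 15.1502 km/s.
Vis-viva on the transfer ellipse at r = 5.520×10^5 km gives v_t = √[μ(2/r − 1/a_t)] = 7.82661 km/s.
Δv₂ = |v_t − v_c| = |7.82661 − 15.1502| = 7.324 km/s.

Δv₂ = 7.32 km/s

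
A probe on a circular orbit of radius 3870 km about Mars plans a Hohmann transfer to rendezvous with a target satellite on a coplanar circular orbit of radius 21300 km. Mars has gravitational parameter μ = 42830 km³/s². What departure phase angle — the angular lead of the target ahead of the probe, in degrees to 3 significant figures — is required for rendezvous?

The Hohmann ellipse has a_t = (r₁ + r₂)/2 = 12585 km.
Transfer time t = π√(a_t³/μ) = 21431.7 s.
The target's mean motion on its circular orbit is ω₂ = √(μ/r₂³) = 6.65740×10^-5 rad/s.
Angle swept by the target during transfer: ω₂·t = 1.42679 rad = 81.749°.
Arrival is 180° from departure on the ellipse, so φ = 180° − 81.749° = 98.3°.

φ = 98.3°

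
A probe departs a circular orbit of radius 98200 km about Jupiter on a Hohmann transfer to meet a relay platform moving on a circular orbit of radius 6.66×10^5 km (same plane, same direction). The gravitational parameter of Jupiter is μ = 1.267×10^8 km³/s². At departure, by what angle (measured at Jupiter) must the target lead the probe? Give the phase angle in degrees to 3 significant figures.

φ = 102°

Semi-major axis of the transfer orbit: a_t = (98200 + 6.660×10^5)/2 = 3.821×10^5 km.
The half-period of the transfer ellipse is t = π√(a_t³/μ) = 65920 s.
Target angular speed ω₂ = √(μ/r₂³) = 2.071×10^-5 rad/s.
Angle swept by the target during transfer: ω₂·t = 1.3652 rad = 78.22°.
Arrival is 180° from departure on the ellipse, so φ = 180° − 78.22° = 102°.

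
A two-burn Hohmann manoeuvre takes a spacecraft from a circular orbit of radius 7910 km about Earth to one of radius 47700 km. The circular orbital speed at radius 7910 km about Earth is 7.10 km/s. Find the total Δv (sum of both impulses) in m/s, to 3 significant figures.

From the circular-orbit relation v² = μ/r at r = 7910 km: μ = v²r = (7.10)² × 7910 = 3.98743×10^5 km³/s².
Transfer-ellipse semi-major axis a_t = (r₁ + r₂)/2 = (7910 + 47700)/2 = 27805 km.
At r₁ the circular-orbit speed is v₁ = √(μ/r₁) = 7.1000 km/s.
On the transfer ellipse at r₁, vis-viva equation gives v_p = √[μ(2/r₁ − 1/a_t)] = 9.2994 km/s.
First burn Δv₁ = |v_p − v₁| = 2.1994 km/s.
Circular speed at r₂: v₂ = √(μ/r₂) = 2.8913 km/s.
Transfer-orbit speed at r₂: v_a = √[μ(2/r₂ − 1/a_t)] = 1.5421 km/s.
Second burn Δv₂ = |v₂ − v_a| = 1.3492 km/s.
Total Δv = Δv₁ + Δv₂ = 3.549 km/s.

Δv = 3550 m/s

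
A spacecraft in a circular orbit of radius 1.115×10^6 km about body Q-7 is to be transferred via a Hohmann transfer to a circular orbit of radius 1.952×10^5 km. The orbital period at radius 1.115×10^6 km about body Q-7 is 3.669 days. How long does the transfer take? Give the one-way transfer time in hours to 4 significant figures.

From Kepler's third law T² = 4π²r³/μ at r = 1.115×10^6 km, T = 3.669 days = 3.669 × 86400 s = 3.170016×10^5 s: μ = 4π²r³/T² = 5.44580×10^8 km³/s².
Transfer-ellipse semi-major axis a_t = (r₁ + r₂)/2 = (1.115×10^6 + 1.952×10^5)/2 = 6.551×10^5 km.
Transfer time t = π√(a_t³/μ) = π√((6.551×10^5)³ / 5.44580×10^8) = 71380 s.
Converting: 71380 s ÷ 3600 s/hour = 19.83 hours.

t = 19.83 hours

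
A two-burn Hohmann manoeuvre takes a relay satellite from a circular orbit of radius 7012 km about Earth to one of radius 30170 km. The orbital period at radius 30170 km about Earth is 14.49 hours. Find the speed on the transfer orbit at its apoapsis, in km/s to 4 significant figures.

v = 2.232 km/s

From Kepler's third law T² = 4π²r³/μ at r = 30170 km, T = 14.49 hours = 14.49 × 3600 s = 52164 s: μ = 4π²r³/T² = 3.98423×10^5 km³/s².
Transfer-ellipse semi-major axis a_t = (r₁ + r₂)/2 = (7012 + 30170)/2 = 18591 km.
The apoapsis of the transfer ellipse is at r = 30170 km.
Vis-viva: v = √[μ(2/r − 1/a_t)] = √[3.98423×10^5 × (2/30170 − 1/18591)] = 2.232 km/s.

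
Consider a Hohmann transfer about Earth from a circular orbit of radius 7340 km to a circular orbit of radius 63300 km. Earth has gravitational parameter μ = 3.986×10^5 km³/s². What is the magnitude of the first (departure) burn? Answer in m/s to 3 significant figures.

Semi-major axis of the transfer orbit: a_t = (7340 + 63300)/2 = 35320 km.
On the circular orbit at r = 7340 km, v_c = √(μ/r) = 7.369 km/s.
Transfer-orbit speed at the same r (vis-viva, a = a_t): v_t = √[μ(2/r − 1/a_t)] = 9.865 km/s.
Δv₁ = |v_t − v_c| = |9.865 − 7.369| = 2.496 km/s.

Δv₁ = 2500 m/s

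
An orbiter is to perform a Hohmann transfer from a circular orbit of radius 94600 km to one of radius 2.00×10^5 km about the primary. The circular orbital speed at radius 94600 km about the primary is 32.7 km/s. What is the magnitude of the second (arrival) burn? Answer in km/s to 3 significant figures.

From the circular-orbit relation v² = μ/r at r = 94600 km: μ = v²r = (32.7)² × 94600 = 1.01155×10^8 km³/s².
Semi-major axis of the transfer orbit: a_t = (94600 + 2.000×10^5)/2 = 1.473×10^5 km.
Circular speed at r = 2.000×10^5 km: v_c = √(μ/r) = 22.4894 km/s.
Transfer-orbit speed at the same r (vis-viva, a = a_t): v_t = √[μ(2/r − 1/a_t)] = 18.0228 km/s.
Δv₂ = |v_t − v_c| = |18.0228 − 22.4894| = 4.467 km/s.

Δv₂ = 4.47 km/s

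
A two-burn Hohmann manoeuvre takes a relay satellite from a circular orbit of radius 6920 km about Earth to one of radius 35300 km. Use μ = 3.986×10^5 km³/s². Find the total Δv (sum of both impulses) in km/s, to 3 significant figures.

Δv = 3.66 km/s

Transfer-ellipse semi-major axis a_t = (r₁ + r₂)/2 = (6920 + 35300)/2 = 21110 km.
Circular speed at r₁: v₁ = √(μ/r₁) = √(3.986×10^5/6920) = 7.5895 km/s.
Transfer-orbit speed at r₁ (v² = μ(2/r − 1/a)): v_p = √[μ(2/r₁ − 1/a_t)] = 9.8143 km/s.
First burn Δv₁ = |v_p − v₁| = 2.225 km/s.
Circular speed at r₂: v₂ = √(μ/r₂) = 3.360 km/s.
Transfer-orbit speed at r₂: v_a = √[μ(2/r₂ − 1/a_t)] = 1.924 km/s.
Second burn Δv₂ = |v₂ − v_a| = 1.436 km/s.
Total Δv = Δv₁ + Δv₂ = 3.661 km/s.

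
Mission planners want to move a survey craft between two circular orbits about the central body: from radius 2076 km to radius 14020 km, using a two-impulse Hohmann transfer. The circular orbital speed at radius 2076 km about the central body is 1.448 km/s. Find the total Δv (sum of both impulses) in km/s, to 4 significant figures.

From the circular-orbit relation v² = μ/r at r = 2076 km: μ = v²r = (1.448)² × 2076 = 4352.76 km³/s².
The Hohmann ellipse has a_t = (r₁ + r₂)/2 = 8048 km.
At r₁ the circular-orbit speed is v₁ = √(μ/r₁) = 1.4480 km/s.
On the transfer ellipse at r₁, vis-viva equation gives v_p = √[μ(2/r₁ − 1/a_t)] = 1.9112 km/s.
First burn Δv₁ = |v_p − v₁| = 0.4632 km/s.
At r₂, v₂ = √(μ/r₂) = 0.5572 km/s.
Transfer-orbit speed at r₂: v_a = √[μ(2/r₂ − 1/a_t)] = 0.2830 km/s.
Second burn Δv₂ = |v₂ − v_a| = 0.2742 km/s.
Δv = Δv₁ + Δv₂ = 0.4632 + 0.2742 = 0.7374 km/s.

Δv = 0.7374 km/s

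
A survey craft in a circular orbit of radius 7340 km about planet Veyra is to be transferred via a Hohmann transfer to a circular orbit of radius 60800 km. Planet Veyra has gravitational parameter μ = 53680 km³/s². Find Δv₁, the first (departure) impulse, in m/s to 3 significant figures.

Transfer-ellipse semi-major axis a_t = (r₁ + r₂)/2 = (7340 + 60800)/2 = 34070 km.
On the circular orbit at r = 7340 km, v_c = √(μ/r) = 2.7043 km/s.
Vis-viva on the transfer ellipse at r = 7340 km gives v_t = √[μ(2/r − 1/a_t)] = 3.6126 km/s.
Δv₁ = |v_t − v_c| = |3.6126 − 2.7043| = 0.9083 km/s.

Δv₁ = 908 m/s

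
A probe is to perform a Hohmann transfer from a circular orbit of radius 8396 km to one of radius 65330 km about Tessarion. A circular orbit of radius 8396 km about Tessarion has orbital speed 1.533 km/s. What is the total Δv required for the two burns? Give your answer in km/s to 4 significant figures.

From the circular-orbit relation v² = μ/r at r = 8396 km: μ = v²r = (1.533)² × 8396 = 19731.3 km³/s².
Semi-major axis of the transfer orbit: a_t = (8396 + 65330)/2 = 36863 km.
At r₁ the circular-orbit speed is v₁ = √(μ/r₁) = 1.5330 km/s.
Transfer-orbit speed at r₁ (vis-viva): v_p = √[μ(2/r₁ − 1/a_t)] = 2.0408 km/s.
First burn Δv₁ = |v_p − v₁| = 0.5078 km/s.
At r₂, v₂ = √(μ/r₂) = 0.5496 km/s.
Transfer-orbit speed at r₂: v_a = √[μ(2/r₂ − 1/a_t)] = 0.2623 km/s.
Second burn Δv₂ = |v₂ − v_a| = 0.2873 km/s.
Δv = Δv₁ + Δv₂ = 0.5078 + 0.2873 = 0.7951 km/s.

Δv = 0.7951 km/s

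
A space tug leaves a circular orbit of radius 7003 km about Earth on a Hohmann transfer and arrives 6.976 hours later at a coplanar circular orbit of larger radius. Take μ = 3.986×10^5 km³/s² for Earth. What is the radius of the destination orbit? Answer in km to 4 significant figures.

Transfer time t = 6.976 hours = 25113.6 s, and t = π√(a_t³/μ).
So a_t = (μ t²/π²)^(1/3) = (3.986×10^5 × (25113.6)² / π²)^(1/3) = 29423 km.
Since a_t = (r₁ + r₂)/2, r₂ = 2a_t − r₁ = 2×29423 − 7003 = 51843 km.

r₂ = 51840 km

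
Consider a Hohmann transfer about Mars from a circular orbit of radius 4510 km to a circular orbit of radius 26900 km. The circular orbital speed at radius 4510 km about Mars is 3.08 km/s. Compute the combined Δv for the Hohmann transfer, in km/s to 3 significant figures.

Δv = 1.54 km/s

From the circular-orbit relation v² = μ/r at r = 4510 km: μ = v²r = (3.08)² × 4510 = 42783.7 km³/s².
Semi-major axis of the transfer orbit: a_t = (4510 + 26900)/2 = 15705 km.
Circular speed at r₁: v₁ = √(μ/r₁) = √(42783.7/4510) = 3.080 km/s.
On the transfer ellipse at r₁, vis-viva gives v_p = √[μ(2/r₁ − 1/a_t)] = 4.031 km/s.
First burn Δv₁ = |v_p − v₁| = 0.9510 km/s.
At r₂, v₂ = √(μ/r₂) = 1.2611 km/s.
Transfer-orbit speed at r₂: v_a = √[μ(2/r₂ − 1/a_t)] = 0.67582 km/s.
Second burn Δv₂ = |v₂ − v_a| = 0.5853 km/s.
Total Δv = Δv₁ + Δv₂ = 1.536 km/s.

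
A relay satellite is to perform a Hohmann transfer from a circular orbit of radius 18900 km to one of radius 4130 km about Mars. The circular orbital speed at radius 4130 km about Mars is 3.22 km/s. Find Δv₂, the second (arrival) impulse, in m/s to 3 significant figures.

From the circular-orbit relation v² = μ/r at r = 4130 km: μ = v²r = (3.22)² × 4130 = 42821.5 km³/s².
Semi-major axis of the transfer orbit: a_t = (18900 + 4130)/2 = 11515 km.
On the circular orbit at r = 4130 km, v_c = √(μ/r) = 3.2200 km/s.
Transfer-orbit speed at the same r (vis-viva, a = a_t): v_t = √[μ(2/r − 1/a_t)] = 4.1253 km/s.
Δv₂ = |v_t − v_c| = |4.1253 − 3.2200| = 0.9053 km/s.

Δv₂ = 905 m/s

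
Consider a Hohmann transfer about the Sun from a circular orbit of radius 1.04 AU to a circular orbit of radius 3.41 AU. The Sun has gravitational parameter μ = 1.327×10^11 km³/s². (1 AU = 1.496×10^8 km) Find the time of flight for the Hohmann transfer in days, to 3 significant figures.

t = 606 days

In km: r₁ = 1.04 × 1.496×10^8 = 1.55584×10^8 km; r₂ = 3.41 × 1.496×10^8 = 5.10136×10^8 km.
Transfer-ellipse semi-major axis a_t = (r₁ + r₂)/2 = (1.55584×10^8 + 5.10136×10^8)/2 = 3.3286×10^8 km.
Transfer time t = π√(a_t³/μ) = π√((3.3286×10^8)³ / 1.327×10^11) = 5.237×10^7 s.
Converting: 5.237×10^7 s ÷ 86400 s/day = 606 days.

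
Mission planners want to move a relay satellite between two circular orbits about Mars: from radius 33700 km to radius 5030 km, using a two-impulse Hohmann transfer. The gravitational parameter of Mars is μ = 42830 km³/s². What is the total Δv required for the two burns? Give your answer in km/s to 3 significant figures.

Δv = 1.48 km/s

Semi-major axis of the transfer orbit: a_t = (33700 + 5030)/2 = 19365 km.
Circular speed at r₁: v₁ = √(μ/r₁) = √(42830/33700) = 1.1274 km/s.
On the transfer ellipse at r₁, vis-viva gives v_a = √[μ(2/r₁ − 1/a_t)] = 0.57456 km/s.
First burn Δv₁ = |v_a − v₁| = 0.5528 km/s.
At r₂, v₂ = √(μ/r₂) = 2.9180 km/s.
Transfer-orbit speed at r₂: v_p = √[μ(2/r₂ − 1/a_t)] = 3.8494 km/s.
Second burn Δv₂ = |v₂ − v_p| = 0.9314 km/s.
Δv = Δv₁ + Δv₂ = 0.5528 + 0.9314 = 1.484 km/s.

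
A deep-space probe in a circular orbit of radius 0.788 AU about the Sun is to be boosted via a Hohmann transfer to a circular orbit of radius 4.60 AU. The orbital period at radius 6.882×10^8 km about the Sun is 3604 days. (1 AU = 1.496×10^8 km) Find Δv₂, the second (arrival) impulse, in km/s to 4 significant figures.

Δv₂ = 6.376 km/s

From Kepler's third law T² = 4π²r³/μ at r = 6.882×10^8 km, T = 3604 days = 3604 × 86400 s = 3.113856×10^8 s: μ = 4π²r³/T² = 1.32711×10^11 km³/s².
In km: r₁ = 0.788 × 1.496×10^8 = 1.178848×10^8 km; r₂ = 4.60 × 1.496×10^8 = 6.8816×10^8 km.
The Hohmann ellipse has a_t = (r₁ + r₂)/2 = 4.030224×10^8 km.
Circular speed at r = 6.8816×10^8 km: v_c = √(μ/r) = 13.887 km/s.
Transfer-orbit speed at the same r (vis-viva, a = a_t): v_t = √[μ(2/r − 1/a_t)] = 7.5106 km/s.
Δv₂ = |v_t − v_c| = |7.5106 − 13.887| = 6.376 km/s.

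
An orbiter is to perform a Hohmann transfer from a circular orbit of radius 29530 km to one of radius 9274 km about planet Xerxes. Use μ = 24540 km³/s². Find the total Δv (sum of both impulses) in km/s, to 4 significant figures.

Δv = 0.6615 km/s

Transfer-ellipse semi-major axis a_t = (r₁ + r₂)/2 = (29530 + 9274)/2 = 19402 km.
Circular speed at r₁: v₁ = √(μ/r₁) = √(24540/29530) = 0.9116 km/s.
Transfer-orbit speed at r₁ (vis-viva equation): v_a = √[μ(2/r₁ − 1/a_t)] = 0.6303 km/s.
First burn Δv₁ = |v_a − v₁| = 0.2813 km/s.
At r₂, v₂ = √(μ/r₂) = 1.626686 km/s.
Transfer-orbit speed at r₂: v_p = √[μ(2/r₂ − 1/a_t)] = 2.006837 km/s.
Second burn Δv₂ = |v₂ − v_p| = 0.3802 km/s.
Δv = Δv₁ + Δv₂ = 0.2813 + 0.3802 = 0.6615 km/s.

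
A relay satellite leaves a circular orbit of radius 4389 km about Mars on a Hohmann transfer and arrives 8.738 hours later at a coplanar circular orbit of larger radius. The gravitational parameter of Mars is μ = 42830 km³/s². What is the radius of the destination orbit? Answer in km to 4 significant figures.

r₂ = 28120 km

Transfer time t = 8.738 hours = 31456.8 s, and t = π√(a_t³/μ).
So a_t = (μ t²/π²)^(1/3) = (42830 × (31456.8)² / π²)^(1/3) = 16254 km.
Since a_t = (r₁ + r₂)/2, r₂ = 2a_t − r₁ = 2×16254 − 4389 = 28119 km.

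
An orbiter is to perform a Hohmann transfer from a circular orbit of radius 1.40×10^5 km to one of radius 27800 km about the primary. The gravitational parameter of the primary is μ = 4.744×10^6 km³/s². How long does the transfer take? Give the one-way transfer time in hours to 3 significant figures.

Transfer-ellipse semi-major axis a_t = (r₁ + r₂)/2 = (1.400×10^5 + 27800)/2 = 83900 km.
Half the transfer-orbit period gives t = π√(a_t³/μ) = 35050 s.
Converting: 35050 s ÷ 3600 s/hour = 9.74 hours.

t = 9.74 hours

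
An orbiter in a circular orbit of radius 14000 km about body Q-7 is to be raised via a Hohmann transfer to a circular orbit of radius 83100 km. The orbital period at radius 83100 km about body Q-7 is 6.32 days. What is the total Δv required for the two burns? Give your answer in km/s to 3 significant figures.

From Kepler's third law T² = 4π²r³/μ at r = 83100 km, T = 6.32 days = 6.32 × 86400 s = 5.46048×10^5 s: μ = 4π²r³/T² = 75980.3 km³/s².
Transfer-ellipse semi-major axis a_t = (r₁ + r₂)/2 = (14000 + 83100)/2 = 48550 km.
Circular speed at r₁: v₁ = √(μ/r₁) = √(75980.3/14000) = 2.3296 km/s.
Transfer-orbit speed at r₁ (vis-viva): v_p = √[μ(2/r₁ − 1/a_t)] = 3.0478 km/s.
First burn Δv₁ = |v_p − v₁| = 0.7182 km/s.
Circular speed at r₂: v₂ = √(μ/r₂) = 0.9562 km/s.
Transfer-orbit speed at r₂: v_a = √[μ(2/r₂ − 1/a_t)] = 0.5135 km/s.
Second burn Δv₂ = |v₂ − v_a| = 0.4427 km/s.
Total Δv = Δv₁ + Δv₂ = 1.161 km/s.

Δv = 1.16 km/s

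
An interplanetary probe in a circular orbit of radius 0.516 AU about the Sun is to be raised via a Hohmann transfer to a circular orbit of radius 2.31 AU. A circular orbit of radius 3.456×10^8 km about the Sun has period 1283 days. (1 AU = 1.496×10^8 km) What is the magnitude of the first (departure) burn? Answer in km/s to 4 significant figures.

Δv₁ = 11.55 km/s

From Kepler's third law T² = 4π²r³/μ at r = 3.456×10^8 km, T = 1283 days = 1283 × 86400 s = 1.108512×10^8 s: μ = 4π²r³/T² = 1.32617×10^11 km³/s².
In km: r₁ = 0.516 × 1.496×10^8 = 7.71936×10^7 km; r₂ = 2.31 × 1.496×10^8 = 3.45576×10^8 km.
Transfer-ellipse semi-major axis a_t = (r₁ + r₂)/2 = (7.71936×10^7 + 3.45576×10^8)/2 = 2.113848×10^8 km.
On the circular orbit at r = 7.71936×10^7 km, v_c = √(μ/r) = 41.45 km/s.
Vis-viva on the transfer ellipse at r = 7.71936×10^7 km gives v_t = √[μ(2/r − 1/a_t)] = 53.00 km/s.
Δv₁ = |v_t − v_c| = |53.00 − 41.45| = 11.55 km/s.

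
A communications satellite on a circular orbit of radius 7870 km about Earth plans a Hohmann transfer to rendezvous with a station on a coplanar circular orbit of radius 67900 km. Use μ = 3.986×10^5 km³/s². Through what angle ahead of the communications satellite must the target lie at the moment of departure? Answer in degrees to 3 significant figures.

The Hohmann ellipse has a_t = (r₁ + r₂)/2 = 37885 km.
The half-period of the transfer ellipse is t = π√(a_t³/μ) = 36693 s.
Target angular speed ω₂ = √(μ/r₂³) = 3.5683×10^-5 rad/s.
Angle swept by the target during transfer: ω₂·t = 1.3093 rad = 75.02°.
The communications satellite traverses 180° on the transfer ellipse, so the target must lead by 180° − 75.02° = 105°.

φ = 105°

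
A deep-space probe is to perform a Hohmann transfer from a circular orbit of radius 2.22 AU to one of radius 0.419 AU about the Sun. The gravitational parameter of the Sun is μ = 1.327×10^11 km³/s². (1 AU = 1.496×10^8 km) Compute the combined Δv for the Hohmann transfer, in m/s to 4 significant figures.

Δv = 22390 m/s

In km: r₁ = 2.22 × 1.496×10^8 = 3.32112×10^8 km; r₂ = 0.419 × 1.496×10^8 = 6.26824×10^7 km.
Transfer-ellipse semi-major axis a_t = (r₁ + r₂)/2 = (3.32112×10^8 + 6.26824×10^7)/2 = 1.973972×10^8 km.
Circular speed at r₁: v₁ = √(μ/r₁) = √(1.327×10^11/3.32112×10^8) = 19.989097 km/s.
Transfer-orbit speed at r₁ (vis-viva equation): v_a = √[μ(2/r₁ − 1/a_t)] = 11.264074 km/s.
First burn Δv₁ = |v_a − v₁| = 8.72502 km/s.
Circular speed at r₂: v₂ = √(μ/r₂) = 46.0111 km/s.
Transfer-orbit speed at r₂: v_p = √[μ(2/r₂ − 1/a_t)] = 59.6808 km/s.
Second burn Δv₂ = |v₂ − v_p| = 13.6697 km/s.
Total Δv = Δv₁ + Δv₂ = 22.39 km/s.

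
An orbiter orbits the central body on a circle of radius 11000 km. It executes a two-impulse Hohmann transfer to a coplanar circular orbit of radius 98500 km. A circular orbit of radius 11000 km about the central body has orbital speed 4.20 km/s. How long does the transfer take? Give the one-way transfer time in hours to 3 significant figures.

t = 25.4 hours

From the circular-orbit relation v² = μ/r at r = 11000 km: μ = v²r = (4.20)² × 11000 = 1.94040×10^5 km³/s².
Transfer-ellipse semi-major axis a_t = (r₁ + r₂)/2 = (11000 + 98500)/2 = 54750 km.
Half the transfer-orbit period gives t = π√(a_t³/μ) = 91370 s.
Converting: 91370 s ÷ 3600 s/hour = 25.4 hours.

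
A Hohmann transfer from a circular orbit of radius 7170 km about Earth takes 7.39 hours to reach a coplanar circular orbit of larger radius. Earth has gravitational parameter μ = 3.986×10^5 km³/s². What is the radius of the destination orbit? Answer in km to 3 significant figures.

Transfer time t = 7.39 hours = 26604 s, and t = π√(a_t³/μ).
So a_t = (μ t²/π²)^(1/3) = (3.986×10^5 × (26604)² / π²)^(1/3) = 30576 km.
Since a_t = (r₁ + r₂)/2, r₂ = 2a_t − r₁ = 2×30576 − 7170 = 53982 km.

r₂ = 54000 km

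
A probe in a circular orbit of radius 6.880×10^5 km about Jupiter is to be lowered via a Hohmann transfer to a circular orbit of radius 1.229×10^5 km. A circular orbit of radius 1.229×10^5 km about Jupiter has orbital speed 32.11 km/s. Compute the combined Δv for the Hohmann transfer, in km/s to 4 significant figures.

Δv = 15.82 km/s

From the circular-orbit relation v² = μ/r at r = 1.229×10^5 km: μ = v²r = (32.11)² × 1.229×10^5 = 1.26716×10^8 km³/s².
The Hohmann ellipse has a_t = (r₁ + r₂)/2 = 4.0545×10^5 km.
At r₁ the circular-orbit speed is v₁ = √(μ/r₁) = 13.571 km/s.
On the transfer ellipse at r₁, v² = μ(2/r − 1/a) gives v_a = √[μ(2/r₁ − 1/a_t)] = 7.4719 km/s.
First burn Δv₁ = |v_a − v₁| = 6.099 km/s.
At r₂, v₂ = √(μ/r₂) = 32.110 km/s.
Transfer-orbit speed at r₂: v_p = √[μ(2/r₂ − 1/a_t)] = 41.828 km/s.
Second burn Δv₂ = |v₂ − v_p| = 9.718 km/s.
Δv = Δv₁ + Δv₂ = 6.099 + 9.718 = 15.82 km/s.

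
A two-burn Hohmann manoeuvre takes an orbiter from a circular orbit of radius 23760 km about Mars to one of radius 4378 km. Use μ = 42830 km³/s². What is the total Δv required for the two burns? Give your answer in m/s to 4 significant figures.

The Hohmann ellipse has a_t = (r₁ + r₂)/2 = 14069 km.
At r₁ the circular-orbit speed is v₁ = √(μ/r₁) = 1.34261 km/s.
On the transfer ellipse at r₁, v² = μ(2/r − 1/a) gives v_a = √[μ(2/r₁ − 1/a_t)] = 0.748957 km/s.
First burn Δv₁ = |v_a − v₁| = 0.5937 km/s.
Circular speed at r₂: v₂ = √(μ/r₂) = 3.1278 km/s.
Transfer-orbit speed at r₂: v_p = √[μ(2/r₂ − 1/a_t)] = 4.0647 km/s.
Second burn Δv₂ = |v₂ − v_p| = 0.9369 km/s.
Total Δv = Δv₁ + Δv₂ = 1.531 km/s.

Δv = 1531 m/s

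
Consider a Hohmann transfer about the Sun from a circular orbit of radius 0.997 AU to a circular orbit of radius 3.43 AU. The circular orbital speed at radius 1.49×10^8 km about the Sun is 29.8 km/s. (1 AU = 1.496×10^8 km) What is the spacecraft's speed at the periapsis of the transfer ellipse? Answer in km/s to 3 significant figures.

From the circular-orbit relation v² = μ/r at r = 1.49×10^8 km: μ = v²r = (29.8)² × 1.49×10^8 = 1.32318×10^11 km³/s².
In km: r₁ = 0.997 × 1.496×10^8 = 1.491512×10^8 km; r₂ = 3.43 × 1.496×10^8 = 5.13128×10^8 km.
The Hohmann ellipse has a_t = (r₁ + r₂)/2 = 3.311396×10^8 km.
The periapsis of the transfer ellipse is at r = 1.491512×10^8 km.
Vis-viva: v = √[μ(2/r − 1/a_t)] = √[1.32318×10^11 × (2/1.491512×10^8 − 1/3.311396×10^8)] = 37.08 km/s.

v = 37.1 km/s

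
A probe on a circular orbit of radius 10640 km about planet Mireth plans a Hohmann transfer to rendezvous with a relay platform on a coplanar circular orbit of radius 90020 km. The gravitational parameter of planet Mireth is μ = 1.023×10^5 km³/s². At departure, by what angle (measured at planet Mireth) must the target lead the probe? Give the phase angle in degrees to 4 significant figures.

φ = 104.8°

Semi-major axis of the transfer orbit: a_t = (10640 + 90020)/2 = 50330 km.
The half-period of the transfer ellipse is t = π√(a_t³/μ) = 1.109053×10^5 s.
Target angular speed ω₂ = √(μ/r₂³) = 1.184212×10^-5 rad/s.
Angle swept by the target during transfer: ω₂·t = 1.313354 rad = 75.2496°.
Arrival is 180° from departure on the ellipse, so φ = 180° − 75.2496° = 104.8°.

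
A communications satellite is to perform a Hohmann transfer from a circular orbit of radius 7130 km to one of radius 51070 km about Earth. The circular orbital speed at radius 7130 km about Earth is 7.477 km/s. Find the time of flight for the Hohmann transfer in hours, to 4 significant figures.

t = 6.861 hours

From the circular-orbit relation v² = μ/r at r = 7130 km: μ = v²r = (7.477)² × 7130 = 3.98606×10^5 km³/s².
The Hohmann ellipse has a_t = (r₁ + r₂)/2 = 29100 km.
Half the transfer-orbit period gives t = π√(a_t³/μ) = 24700 s.
Converting: 24700 s ÷ 3600 s/hour = 6.861 hours.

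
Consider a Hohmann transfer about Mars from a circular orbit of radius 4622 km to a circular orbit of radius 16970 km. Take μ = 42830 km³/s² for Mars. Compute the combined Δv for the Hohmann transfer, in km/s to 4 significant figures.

Δv = 1.322 km/s

Transfer-ellipse semi-major axis a_t = (r₁ + r₂)/2 = (4622 + 16970)/2 = 10796 km.
At r₁ the circular-orbit speed is v₁ = √(μ/r₁) = 3.0441 km/s.
Transfer-orbit speed at r₁ (vis-viva): v_p = √[μ(2/r₁ − 1/a_t)] = 3.8165 km/s.
First burn Δv₁ = |v_p − v₁| = 0.7724 km/s.
At r₂, v₂ = √(μ/r₂) = 1.5887 km/s.
Transfer-orbit speed at r₂: v_a = √[μ(2/r₂ − 1/a_t)] = 1.0395 km/s.
Second burn Δv₂ = |v₂ − v_a| = 0.5492 km/s.
Total Δv = Δv₁ + Δv₂ = 1.322 km/s.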